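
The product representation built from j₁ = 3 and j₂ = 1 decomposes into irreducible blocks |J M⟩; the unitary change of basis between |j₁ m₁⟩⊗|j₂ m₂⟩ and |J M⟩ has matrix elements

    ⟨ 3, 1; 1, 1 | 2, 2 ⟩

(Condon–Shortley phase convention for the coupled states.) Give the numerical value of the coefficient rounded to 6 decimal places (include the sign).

j₁+j₂−J=2  J+j₁−j₂=4  J−j₁+j₂=0  j₁+j₂+J+1=7
(j₁±m₁, j₂±m₂, J±M) = (4,2,2,0,4,0)
P² = 768/7
sum k=2..2:
  [2] +1/48 = 1/48
S = 1/48
C² = P²·S² = 1/21 ; C = +0.218218

+√(1/21) ≈ +0.218218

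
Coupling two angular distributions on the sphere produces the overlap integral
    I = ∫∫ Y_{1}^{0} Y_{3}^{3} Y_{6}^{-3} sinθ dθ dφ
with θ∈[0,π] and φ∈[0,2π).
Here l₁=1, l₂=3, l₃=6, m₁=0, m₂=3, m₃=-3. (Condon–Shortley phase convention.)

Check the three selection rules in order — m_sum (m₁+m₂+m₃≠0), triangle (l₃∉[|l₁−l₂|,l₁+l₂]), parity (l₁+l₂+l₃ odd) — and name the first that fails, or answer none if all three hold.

triangle

azimuthal sum: 0 + 3 − 3 = 0  ✓
l₃ must lie in [2,4]; have l₃=6  ✗
L = 1 + 3 + 6 = 10 (even)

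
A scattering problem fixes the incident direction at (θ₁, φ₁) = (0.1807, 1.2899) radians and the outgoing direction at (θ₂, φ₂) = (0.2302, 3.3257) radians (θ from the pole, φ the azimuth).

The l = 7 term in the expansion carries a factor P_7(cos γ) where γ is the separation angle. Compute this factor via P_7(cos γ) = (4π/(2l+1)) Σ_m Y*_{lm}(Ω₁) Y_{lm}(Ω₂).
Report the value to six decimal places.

-0.110446

Expand P_7 via completeness: Σ_{m} conj(Y_{7,m}) at Ω₁ times Y_{7,m} at Ω₂ —
  m=-7: Y*=-0.000003+0.000001i  Y=-0.000004+0.000015i  product -0.000000-0.000000i
  m=-6: Y*=+0.000007+0.000062i  Y=+0.000116-0.000230i  product +0.000000+0.000000i
  m=-5: Y*=+0.000786+0.000132i  Y=-0.001556+0.002045i  product -0.000001+0.000001i
  m=-4: Y*=+0.003120-0.006505i  Y=+0.013377-0.012127i  product -0.000037-0.000125i
  m=-3: Y*=-0.035013-0.031215i  Y=-0.077125+0.047532i  product +0.004184+0.000743i
  m=-2: Y*=-0.178652+0.112452i  Y=+0.290230-0.111974i  product -0.039258+0.052641i
  m=-1: Y*=+0.161846+0.560943i  Y=-0.624631+0.116316i  product -0.166341-0.331557i
  m=+0: Y*=+0.646784-0.000000i  Y=+0.419108+0.000000i  product +0.271072+0.000000i
  m=+1: Y*=-0.161846+0.560943i  Y=+0.624631+0.116316i  product -0.166341+0.331557i
  m=+2: Y*=-0.178652-0.112452i  Y=+0.290230+0.111974i  product -0.039258-0.052641i
  m=+3: Y*=+0.035013-0.031215i  Y=+0.077125+0.047532i  product +0.004184-0.000743i
  m=+4: Y*=+0.003120+0.006505i  Y=+0.013377+0.012127i  product -0.000037+0.000125i
  m=+5: Y*=-0.000786+0.000132i  Y=+0.001556+0.002045i  product -0.000001-0.000001i
  m=+6: Y*=+0.000007-0.000062i  Y=+0.000116+0.000230i  product +0.000000-0.000000i
  m=+7: Y*=+0.000003+0.000001i  Y=+0.000004+0.000015i  product -0.000000+0.000000i
Total Σ_m = -0.131836-0.000000i. Multiply by 0.837758: -0.110446-0.000000i. P_7(cos γ) = -0.110446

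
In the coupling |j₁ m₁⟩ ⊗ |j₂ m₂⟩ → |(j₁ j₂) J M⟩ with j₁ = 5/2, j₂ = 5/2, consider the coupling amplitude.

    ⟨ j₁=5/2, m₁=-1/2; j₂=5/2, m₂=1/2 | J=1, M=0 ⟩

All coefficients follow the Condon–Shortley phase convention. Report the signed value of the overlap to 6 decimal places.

+√(1/70) = +0.119523

j₁+j₂−J=4  J+j₁−j₂=1  J−j₁+j₂=1  j₁+j₂+J+1=7
(j₁±m₁, j₂±m₂, J±M) = (2,3,3,2,1,1)
P² = 72/35
sum k=2..3:
  [2] +1/4 = 1/4
  [3] −1/6 = -1/6
S = 1/12
C² = P²·S² = 1/70 ; C = +0.119523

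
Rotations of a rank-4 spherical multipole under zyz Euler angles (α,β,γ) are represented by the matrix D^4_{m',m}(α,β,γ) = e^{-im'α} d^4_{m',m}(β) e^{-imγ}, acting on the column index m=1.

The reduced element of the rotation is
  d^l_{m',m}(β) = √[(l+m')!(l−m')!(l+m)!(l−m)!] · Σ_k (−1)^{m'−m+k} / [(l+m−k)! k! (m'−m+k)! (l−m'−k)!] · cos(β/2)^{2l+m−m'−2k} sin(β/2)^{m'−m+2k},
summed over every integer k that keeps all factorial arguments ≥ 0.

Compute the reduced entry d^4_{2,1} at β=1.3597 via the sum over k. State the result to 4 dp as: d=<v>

d=0.3872

d^4_{2,1}(β=1.3597) via the finite sum:
c=cos(1.359700/2)=0.777667, s=sin(1.359700/2)=0.628676; N=√[720·2·120·6]=1018.233765
k∈{0,1,2} keeps every argument non-negative
  k=0: (−1)^1·1018.2338/(240)·0.7777^7·0.6287^1 = -0.458796
  k=1: (−1)^2·1018.2338/(48)·0.7777^5·0.6287^3 = +1.499188
  k=2: (−1)^3·1018.2338/(72)·0.7777^3·0.6287^5 = -0.653178
d^4_{2,1}(1.3597) = -0.458796 +1.499188 -0.653178 = +0.387214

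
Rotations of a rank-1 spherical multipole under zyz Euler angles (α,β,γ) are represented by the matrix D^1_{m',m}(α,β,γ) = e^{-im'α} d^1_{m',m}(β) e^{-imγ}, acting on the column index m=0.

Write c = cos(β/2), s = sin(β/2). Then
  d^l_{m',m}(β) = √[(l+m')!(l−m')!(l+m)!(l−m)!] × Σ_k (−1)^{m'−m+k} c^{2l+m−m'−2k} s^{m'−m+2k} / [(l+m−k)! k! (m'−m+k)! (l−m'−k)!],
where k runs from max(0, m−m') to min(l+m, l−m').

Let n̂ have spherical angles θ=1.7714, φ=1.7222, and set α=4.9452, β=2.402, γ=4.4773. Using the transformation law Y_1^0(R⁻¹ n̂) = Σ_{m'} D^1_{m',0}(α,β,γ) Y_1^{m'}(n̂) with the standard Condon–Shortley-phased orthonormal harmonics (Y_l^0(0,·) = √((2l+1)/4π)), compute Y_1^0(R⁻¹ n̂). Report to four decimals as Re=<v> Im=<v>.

Re=-0.2497 Im=0.0000

Need the full column D^1_{m',0} for m'=−1..1 at α=4.9452, β=2.4020, γ=4.4773.
cos(β/2)=0.361426, sin(β/2)=0.932401
d^1_{-1,0}: single k=1 term ⇒ +0.476581;  D = +0.109954-0.463723i
d^1_{0,0}: k∈[0..1] ⇒ +0.130628 -0.869372 = -0.738743;  D = -0.738743+0.000000i
d^1_{1,0}: single k=0 term ⇒ -0.476581;  D = -0.109954-0.463723i
Y_1^{m'}(θ=1.7714,φ=1.7222) and Σ D·Y over m':
  (+0.1100-0.4637i)·(-0.0511-0.3347i)  (-0.7387+0.0000i)·(-0.0974+0.0000i)  (-0.1100-0.4637i)·(+0.0511-0.3347i)
Y_1^0(R⁻¹ n̂) = -0.249716+0.000000i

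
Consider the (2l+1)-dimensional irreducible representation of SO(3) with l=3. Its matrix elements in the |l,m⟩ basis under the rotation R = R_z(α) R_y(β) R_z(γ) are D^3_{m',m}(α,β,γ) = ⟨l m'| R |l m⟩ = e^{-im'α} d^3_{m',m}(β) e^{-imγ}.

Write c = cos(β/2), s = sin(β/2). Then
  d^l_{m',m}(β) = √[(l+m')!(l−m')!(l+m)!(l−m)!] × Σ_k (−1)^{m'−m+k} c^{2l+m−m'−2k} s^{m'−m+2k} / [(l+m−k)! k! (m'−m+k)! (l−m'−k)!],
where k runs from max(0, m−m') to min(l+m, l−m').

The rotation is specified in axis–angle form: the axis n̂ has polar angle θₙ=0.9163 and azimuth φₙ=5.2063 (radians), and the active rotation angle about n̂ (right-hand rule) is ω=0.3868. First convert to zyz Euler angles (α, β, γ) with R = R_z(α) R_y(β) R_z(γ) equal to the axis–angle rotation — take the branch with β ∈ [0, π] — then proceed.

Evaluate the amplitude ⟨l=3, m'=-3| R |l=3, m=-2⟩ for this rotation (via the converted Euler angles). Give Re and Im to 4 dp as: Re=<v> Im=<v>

Axis–angle → zyz. n̂ = (sinθₙcosφₙ, sinθₙsinφₙ, cosθₙ) = (+0.376108, -0.698537, +0.608760), ω = 0.3868.
R = I cosω + sinω [n̂]ₓ + (1−cosω) n̂n̂ᵀ gives
  R = [+0.936572, -0.249050, -0.246592; +0.210231, +0.962171, -0.173294; +0.280422, +0.110462, +0.953500]
β = atan2(√(R₁₃²+R₂₃²), R₃₃) = 0.306154; α = atan2(R₂₃, R₁₃) mod 2π = 3.754168; γ = atan2(R₃₂, −R₃₁) mod 2π = 2.766346
D^3_{-3,-2}(3.7542,0.3062,2.7663) = e^{-i·-3·3.7542}·d^3_{-3,-2}(0.3062)·e^{-i·-2·2.7663}. Compute d first:
c=cos(0.306154/2)=0.988307, s=sin(0.306154/2)=0.152480; N=√[1·720·1·120]=293.938769
The bounds max(0,m−m')=1 and min(l+m,l−m')=1 give 1 term
  k=1: (−1)^0·293.9388/(120)·0.9883^5·0.1525^1 = +0.352166
d^3_{-3,-2}(0.3062) = +0.352166
Phases: e^{-i·(-3)·3.7542}=+0.263771-0.964585i, e^{-i·(-2)·2.7663}=+0.731352-0.682000i ⇒ D=-0.163735-0.311788i

Re=-0.1637 Im=-0.3118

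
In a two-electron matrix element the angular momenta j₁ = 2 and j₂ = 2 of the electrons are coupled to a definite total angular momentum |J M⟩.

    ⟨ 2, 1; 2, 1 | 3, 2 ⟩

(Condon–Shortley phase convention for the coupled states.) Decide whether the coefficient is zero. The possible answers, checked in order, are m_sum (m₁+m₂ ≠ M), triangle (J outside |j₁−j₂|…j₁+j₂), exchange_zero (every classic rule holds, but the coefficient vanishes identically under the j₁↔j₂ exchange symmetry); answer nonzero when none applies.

exchange_zero

m-sum: m₁+m₂ = 1+1 = 2, M = 2  ✓
triangle: |j₁−j₂| = 0 ≤ J = 3 ≤ j₁+j₂ = 4  ✓
exchange: j₁=j₂ and m₁=m₂, and (−1)^(j₁+j₂−J) = (−1)^1 = −1 forces ⟨j₁m₁;j₂m₂|JM⟩ = −⟨j₂m₂;j₁m₁|JM⟩ = −⟨j₁m₁;j₂m₂|JM⟩ ⇒ the coefficient vanishes identically
Racah sum check: Σ_k collapses to 0 ⇒ CG = 0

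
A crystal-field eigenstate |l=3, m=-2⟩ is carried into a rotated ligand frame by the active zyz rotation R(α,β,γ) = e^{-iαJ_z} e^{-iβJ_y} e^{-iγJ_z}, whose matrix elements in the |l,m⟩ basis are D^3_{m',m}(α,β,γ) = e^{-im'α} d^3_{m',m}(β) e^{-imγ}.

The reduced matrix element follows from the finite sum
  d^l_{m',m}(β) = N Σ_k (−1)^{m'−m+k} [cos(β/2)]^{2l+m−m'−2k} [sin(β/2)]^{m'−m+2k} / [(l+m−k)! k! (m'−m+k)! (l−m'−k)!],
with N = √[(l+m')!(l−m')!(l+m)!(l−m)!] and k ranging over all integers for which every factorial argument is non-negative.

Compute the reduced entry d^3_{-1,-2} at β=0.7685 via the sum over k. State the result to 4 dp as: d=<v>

d^3_{-1,-2}(β=0.7685) via the finite sum:
c=cos(0.768500/2)=0.927080, s=sin(0.768500/2)=0.374864; N=√[2·24·1·120]=75.894664
The bounds max(0,m−m')=0 and min(l+m,l−m')=1 give 2 terms
  k=0: (−1)^1·75.8947/(24)·0.9271^5·0.3749^1 = -0.811819
  k=1: (−1)^2·75.8947/(12)·0.9271^3·0.3749^3 = +0.265462
d^3_{-1,-2}(0.7685) = -0.811819 +0.265462 = -0.546357

d=-0.5464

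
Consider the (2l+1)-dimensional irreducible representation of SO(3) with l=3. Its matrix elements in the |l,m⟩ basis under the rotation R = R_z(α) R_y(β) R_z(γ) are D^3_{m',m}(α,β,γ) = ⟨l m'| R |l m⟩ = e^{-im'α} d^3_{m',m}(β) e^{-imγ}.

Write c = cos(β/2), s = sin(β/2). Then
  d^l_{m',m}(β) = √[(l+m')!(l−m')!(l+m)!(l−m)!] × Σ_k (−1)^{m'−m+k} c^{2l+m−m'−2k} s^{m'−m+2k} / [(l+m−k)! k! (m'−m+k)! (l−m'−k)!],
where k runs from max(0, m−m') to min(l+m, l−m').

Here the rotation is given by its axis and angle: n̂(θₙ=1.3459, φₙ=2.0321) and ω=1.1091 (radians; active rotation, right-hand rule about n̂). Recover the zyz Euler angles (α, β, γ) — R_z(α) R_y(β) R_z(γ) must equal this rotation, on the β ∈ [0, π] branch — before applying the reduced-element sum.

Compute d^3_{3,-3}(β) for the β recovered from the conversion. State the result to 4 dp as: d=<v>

d=0.0183

Axis–angle → zyz. n̂ = (sinθₙcosφₙ, sinθₙsinφₙ, cosθₙ) = (-0.433907, +0.872922, +0.223005), ω = 1.1091.
R = I cosω + sinω [n̂]ₓ + (1−cosω) n̂n̂ᵀ gives
  R = [+0.549872, -0.409695, +0.727867; -0.010382, +0.868018, +0.496425; -0.835184, -0.280527, +0.473045]
β = atan2(√(R₁₃²+R₂₃²), R₃₃) = 1.078052; α = atan2(R₂₃, R₁₃) mod 2π = 0.598561; γ = atan2(R₃₂, −R₃₁) mod 2π = 5.959139
d^3_{3,-3}(β=1.0781) via the finite sum:
c=cos(1.078052/2)=0.858209, s=sin(1.078052/2)=0.513301; N=√[720·1·1·720]=720.000000
k∈{0} keeps every argument non-negative
  k=0: (−1)^6·720.0000/(720)·0.8582^0·0.5133^6 = +0.018291
d^3_{3,-3}(1.0781) = +0.018291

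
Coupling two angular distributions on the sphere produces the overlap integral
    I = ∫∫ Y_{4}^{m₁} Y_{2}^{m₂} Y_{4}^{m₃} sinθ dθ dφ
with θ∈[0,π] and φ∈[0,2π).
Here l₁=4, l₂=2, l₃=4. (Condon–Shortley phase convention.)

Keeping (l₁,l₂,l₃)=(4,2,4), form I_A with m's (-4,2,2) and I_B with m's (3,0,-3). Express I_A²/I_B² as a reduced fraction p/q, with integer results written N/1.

Shared (l₁,l₂,l₃)=(4,2,4): N and (l;000)² cancel in I_A²/I_B².
A: Δ = 2!·6!·2!/11! = 1/13860; Racah Σ t=2..2: t=2:+1/2880 = 1/2880; ⇒ 3j(4 2 4; -4 2 2)² = 2/165, sgn +1
B: Δ = 2!·6!·2!/11! = 1/13860; Racah Σ t=0..1: t=0:+1/480 t=1:−1/720 = 1/1440; ⇒ 3j(4 2 4; 3 0 -3)² = 7/1980, sgn -1
I_A²/I_B² = (2/165)/(7/1980) = 24/7

24/7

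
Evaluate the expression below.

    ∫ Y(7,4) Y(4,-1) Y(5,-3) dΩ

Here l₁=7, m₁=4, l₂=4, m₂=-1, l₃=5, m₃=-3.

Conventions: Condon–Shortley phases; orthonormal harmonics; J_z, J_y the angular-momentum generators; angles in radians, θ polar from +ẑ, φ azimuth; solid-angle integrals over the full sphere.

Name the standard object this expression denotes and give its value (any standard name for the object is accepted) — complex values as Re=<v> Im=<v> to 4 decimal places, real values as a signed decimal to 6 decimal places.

This is a Gaunt coefficient — the integral of a triple product of spherical harmonics over the sphere.
Rules hold: Σm=0, L=16 even, 3≤5≤11.
N = 15·9·11 = 1485
Δ = 6!·8!·2!/17! = 1/6126120
Racah Σ t=2..4: t=2:+1/69120 t=3:−1/20736 t=4:+1/69120 = -1/51840
⇒ 3j(7 4 5; 0 0 0)² = 280/21879, sgn +1
Racah Σ t=1..3: t=1:−1/345600 t=2:+1/241920 t=3:−1/2903040 = 13/14515200
⇒ 3j(7 4 5; 4 -1 -3)² = 13/7140, sgn +1
4πI² = N·(3j₀)²·(3jₘ)² = 10/289
I = +1·√(0.0346021/4π) = 0.05247424

Gaunt coefficient, +0.052474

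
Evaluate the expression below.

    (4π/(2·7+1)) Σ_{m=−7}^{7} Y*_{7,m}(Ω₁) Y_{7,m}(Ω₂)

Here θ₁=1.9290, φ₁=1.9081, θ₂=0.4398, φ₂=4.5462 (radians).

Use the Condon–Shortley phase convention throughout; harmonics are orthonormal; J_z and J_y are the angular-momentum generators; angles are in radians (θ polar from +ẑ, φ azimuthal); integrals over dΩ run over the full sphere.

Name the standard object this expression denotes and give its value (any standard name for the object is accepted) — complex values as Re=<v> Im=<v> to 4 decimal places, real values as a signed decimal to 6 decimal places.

Legendre polynomial (addition theorem), -0.240982

This sum is the spherical-harmonic addition theorem: it equals the Legendre polynomial P_l(cos γ) of the angle γ between the two directions.
Term-by-term m-sum for l=7 (normalisation 4π/15 = 0.837758):
  m=-7: Y*=+0.222322+0.224526i  Y=+0.001164-0.000503i  product +0.000372+0.000150i
  m=-6: Y*=-0.193714+0.397939i  Y=-0.005473-0.008469i  product +0.004430-0.000537i
  m=-5: Y*=-0.156999-0.018250i  Y=-0.036561+0.033374i  product +0.006349-0.004572i
  m=-4: Y*=+0.060989+0.270725i  Y=+0.131262+0.102877i  product -0.019846+0.041810i
  m=-3: Y*=-0.227443+0.142242i  Y=+0.182987-0.336100i  product +0.006188+0.102472i
  m=-2: Y*=+0.136756+0.109375i  Y=-0.504449-0.174128i  product -0.049941-0.078987i
  m=-1: Y*=-0.097237+0.277260i  Y=-0.041209+0.245680i  product -0.064110-0.035315i
  m=+0: Y*=+0.142563-0.000000i  Y=-0.382546+0.000000i  product -0.054537+0.000000i
  m=+1: Y*=+0.097237+0.277260i  Y=+0.041209+0.245680i  product -0.064110+0.035315i
  m=+2: Y*=+0.136756-0.109375i  Y=-0.504449+0.174128i  product -0.049941+0.078987i
  m=+3: Y*=+0.227443+0.142242i  Y=-0.182987-0.336100i  product +0.006188-0.102472i
  m=+4: Y*=+0.060989-0.270725i  Y=+0.131262-0.102877i  product -0.019846-0.041810i
  m=+5: Y*=+0.156999-0.018250i  Y=+0.036561+0.033374i  product +0.006349+0.004572i
  m=+6: Y*=-0.193714-0.397939i  Y=-0.005473+0.008469i  product +0.004430+0.000537i
  m=+7: Y*=-0.222322+0.224526i  Y=-0.001164-0.000503i  product +0.000372-0.000150i
Σ over m = -0.287651-0.000000i; ×(4π/15) → -0.240982-0.000000i. Real part: -0.240982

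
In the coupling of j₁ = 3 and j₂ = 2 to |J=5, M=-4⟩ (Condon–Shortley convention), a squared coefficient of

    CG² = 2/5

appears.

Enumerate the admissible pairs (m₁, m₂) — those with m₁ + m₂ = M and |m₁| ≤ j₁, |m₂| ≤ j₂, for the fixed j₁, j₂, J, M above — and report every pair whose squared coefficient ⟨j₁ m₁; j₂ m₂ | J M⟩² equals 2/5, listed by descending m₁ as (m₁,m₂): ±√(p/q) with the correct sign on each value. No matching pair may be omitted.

Admissible pairs with m₁+m₂ = M = -4: (-3,-1), (-2,-2)
  (m₁,m₂)=(-2,-2): CG² = 3/5, CG = +√(3/5)
  (m₁,m₂)=(-3,-1): CG² = 2/5, CG = +√(2/5)   ← matches the target
Pairs with CG² = 2/5: (-3,-1): +√(2/5)

(-3,-1): +√(2/5)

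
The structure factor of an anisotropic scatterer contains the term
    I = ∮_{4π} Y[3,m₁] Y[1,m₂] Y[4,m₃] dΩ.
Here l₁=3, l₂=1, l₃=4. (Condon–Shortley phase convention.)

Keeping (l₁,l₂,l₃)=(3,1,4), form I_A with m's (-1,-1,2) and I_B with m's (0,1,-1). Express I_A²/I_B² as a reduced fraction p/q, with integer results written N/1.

3/2

l's match ⇒ only the (l;m) 3-j factors differ between A and B.
A: triangle coeff Δ(3,1,4) = 1/252; Σ_t [0,0]: t=0:+1/96 = 1/96; (3j)²=5/84 [(3 1 4; -1 -1 2)], sign=+1
B: triangle coeff Δ(3,1,4) = 1/252; Σ_t [0,0]: t=0:+1/72 = 1/72; (3j)²=5/126 [(3 1 4; 0 1 -1)], sign=-1
I_A²/I_B² = (5/84)/(5/126) = 3/2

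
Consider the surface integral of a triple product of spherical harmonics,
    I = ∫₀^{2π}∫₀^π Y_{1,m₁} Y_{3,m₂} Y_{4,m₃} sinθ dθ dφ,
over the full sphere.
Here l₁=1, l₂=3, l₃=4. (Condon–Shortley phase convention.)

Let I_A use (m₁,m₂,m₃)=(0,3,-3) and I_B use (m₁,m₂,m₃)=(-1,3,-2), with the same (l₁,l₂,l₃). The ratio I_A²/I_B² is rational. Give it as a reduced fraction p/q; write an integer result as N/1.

l's match ⇒ only the (l;m) 3-j factors differ between A and B.
A: triangle coeff Δ(1,3,4) = 1/252; Σ_t [0,0]: t=0:+1/720 = 1/720; (3j)²=1/36 [(1 3 4; 0 3 -3)], sign=-1
B: triangle coeff Δ(1,3,4) = 1/252; Σ_t [0,0]: t=0:+1/1440 = 1/1440; (3j)²=1/252 [(1 3 4; -1 3 -2)], sign=+1
I_A²/I_B² = (1/36)/(1/252) = 7/1

7/1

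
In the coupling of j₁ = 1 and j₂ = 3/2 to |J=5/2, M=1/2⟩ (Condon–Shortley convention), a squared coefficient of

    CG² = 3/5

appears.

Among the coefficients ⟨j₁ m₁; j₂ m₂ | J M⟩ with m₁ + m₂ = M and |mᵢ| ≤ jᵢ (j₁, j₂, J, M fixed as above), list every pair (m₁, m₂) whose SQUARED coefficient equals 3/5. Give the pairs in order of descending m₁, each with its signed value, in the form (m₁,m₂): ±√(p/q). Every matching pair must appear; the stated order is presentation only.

(0,1/2): +√(3/5)

Admissible pairs with m₁+m₂ = M = 1/2: (-1,3/2), (0,1/2), (1,-1/2)
  (m₁,m₂)=(1,-1/2): CG² = 3/10, CG = +√(3/10)
  (m₁,m₂)=(0,1/2): CG² = 3/5, CG = +√(3/5)   ← matches the target
  (m₁,m₂)=(-1,3/2): CG² = 1/10, CG = +√(1/10)
Pairs with CG² = 3/5: (0,1/2): +√(3/5)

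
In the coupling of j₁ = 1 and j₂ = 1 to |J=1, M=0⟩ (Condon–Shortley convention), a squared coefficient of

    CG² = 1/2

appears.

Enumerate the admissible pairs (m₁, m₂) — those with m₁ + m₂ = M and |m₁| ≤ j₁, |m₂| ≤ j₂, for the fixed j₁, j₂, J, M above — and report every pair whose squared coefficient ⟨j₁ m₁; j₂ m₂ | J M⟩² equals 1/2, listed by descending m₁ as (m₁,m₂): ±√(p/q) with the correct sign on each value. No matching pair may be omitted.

Admissible pairs with m₁+m₂ = M = 0: (-1,1), (0,0), (1,-1)
  (m₁,m₂)=(1,-1): CG² = 1/2, CG = +√(1/2)   ← matches the target
  (m₁,m₂)=(0,0): CG² = 0/1, CG = 0
  (m₁,m₂)=(-1,1): CG² = 1/2, CG = −√(1/2)   ← matches the target
Pairs with CG² = 1/2: (1,-1): +√(1/2); (-1,1): −√(1/2)

(1,-1): +√(1/2); (-1,1): −√(1/2)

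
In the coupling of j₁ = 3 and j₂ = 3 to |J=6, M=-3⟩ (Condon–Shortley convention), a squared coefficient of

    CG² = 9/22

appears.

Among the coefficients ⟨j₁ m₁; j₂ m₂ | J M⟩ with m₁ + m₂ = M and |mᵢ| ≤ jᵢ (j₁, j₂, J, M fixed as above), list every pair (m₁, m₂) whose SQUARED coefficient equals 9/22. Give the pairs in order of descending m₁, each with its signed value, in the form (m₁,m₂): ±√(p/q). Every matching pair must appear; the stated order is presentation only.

(-1,-2): +√(9/22); (-2,-1): +√(9/22)

Admissible pairs with m₁+m₂ = M = -3: (-3,0), (-2,-1), (-1,-2), (0,-3)
  (m₁,m₂)=(0,-3): CG² = 1/11, CG = +√(1/11)
  (m₁,m₂)=(-1,-2): CG² = 9/22, CG = +√(9/22)   ← matches the target
  (m₁,m₂)=(-2,-1): CG² = 9/22, CG = +√(9/22)   ← matches the target
  (m₁,m₂)=(-3,0): CG² = 1/11, CG = +√(1/11)
Pairs with CG² = 9/22: (-1,-2): +√(9/22); (-2,-1): +√(9/22)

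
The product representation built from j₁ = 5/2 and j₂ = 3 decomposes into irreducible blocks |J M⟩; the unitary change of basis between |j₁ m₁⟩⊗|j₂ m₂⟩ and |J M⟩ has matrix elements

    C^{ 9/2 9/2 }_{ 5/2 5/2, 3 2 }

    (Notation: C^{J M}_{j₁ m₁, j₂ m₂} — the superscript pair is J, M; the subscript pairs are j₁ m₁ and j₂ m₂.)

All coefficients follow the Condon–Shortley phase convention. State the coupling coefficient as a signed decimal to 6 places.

√[10·1!4!5!/11! · 5!0!5!1!9!0!] = √(41472000/11)
  +(−1)^0/∏(0,1,0,5,4,0)! = 1/2880  (running 1/2880)
⟨..|..⟩ = √(41472000/11)·(1/2880) = +0.674200

+√(5/11) ≈ +0.674200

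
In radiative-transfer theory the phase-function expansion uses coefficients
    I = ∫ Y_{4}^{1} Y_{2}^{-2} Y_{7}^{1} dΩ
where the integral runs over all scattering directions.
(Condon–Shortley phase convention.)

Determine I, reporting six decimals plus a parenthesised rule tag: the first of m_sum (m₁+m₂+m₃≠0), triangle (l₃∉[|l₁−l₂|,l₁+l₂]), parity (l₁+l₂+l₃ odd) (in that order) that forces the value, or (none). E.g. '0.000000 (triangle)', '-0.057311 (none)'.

|4−2|≤7≤4+2 violated ⇒ I = 0

0.000000 (triangle)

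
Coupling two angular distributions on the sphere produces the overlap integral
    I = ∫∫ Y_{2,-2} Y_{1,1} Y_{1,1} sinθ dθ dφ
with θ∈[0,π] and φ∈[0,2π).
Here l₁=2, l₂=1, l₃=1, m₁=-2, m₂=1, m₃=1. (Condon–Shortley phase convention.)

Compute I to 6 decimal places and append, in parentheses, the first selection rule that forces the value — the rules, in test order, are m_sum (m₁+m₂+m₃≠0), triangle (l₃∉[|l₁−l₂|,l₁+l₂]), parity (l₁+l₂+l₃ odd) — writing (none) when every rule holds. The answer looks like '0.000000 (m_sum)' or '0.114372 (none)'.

Checks pass: Σm=0; 4 even; l₃=1∈[1,3].
(2·2+1)(2·1+1)(2·1+1) = 45
Δ: 2! 2! 0! / 5! → 1/30
sum: t=1:−1/1 = -1/1
3j²(2 1 1; 0 0 0) = Δ·Π!·Σ² = 2/15  (sign +1)
sum: t=2:+1/4 = 1/4
3j²(2 1 1; -2 1 1) = Δ·Π!·Σ² = 1/5  (sign +1)
combine: 4πI² = 45·2/15·1/5 = 6/5
take √, sign +1: I = 0.30901936
No selection rule forces the value: the integral is nonzero (none).

0.309019 (none)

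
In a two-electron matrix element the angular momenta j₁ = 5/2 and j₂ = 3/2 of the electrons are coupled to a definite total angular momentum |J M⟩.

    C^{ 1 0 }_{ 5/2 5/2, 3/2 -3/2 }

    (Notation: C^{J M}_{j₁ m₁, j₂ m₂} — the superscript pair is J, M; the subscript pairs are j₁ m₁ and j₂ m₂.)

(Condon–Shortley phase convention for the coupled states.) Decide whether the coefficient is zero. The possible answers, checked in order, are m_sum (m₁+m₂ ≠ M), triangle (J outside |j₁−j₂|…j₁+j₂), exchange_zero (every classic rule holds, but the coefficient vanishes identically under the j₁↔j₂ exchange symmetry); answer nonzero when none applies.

m-sum: m₁+m₂ = 5/2+(-3/2) = 1, M = 0  ✗ ⇒ coefficient is 0

m_sum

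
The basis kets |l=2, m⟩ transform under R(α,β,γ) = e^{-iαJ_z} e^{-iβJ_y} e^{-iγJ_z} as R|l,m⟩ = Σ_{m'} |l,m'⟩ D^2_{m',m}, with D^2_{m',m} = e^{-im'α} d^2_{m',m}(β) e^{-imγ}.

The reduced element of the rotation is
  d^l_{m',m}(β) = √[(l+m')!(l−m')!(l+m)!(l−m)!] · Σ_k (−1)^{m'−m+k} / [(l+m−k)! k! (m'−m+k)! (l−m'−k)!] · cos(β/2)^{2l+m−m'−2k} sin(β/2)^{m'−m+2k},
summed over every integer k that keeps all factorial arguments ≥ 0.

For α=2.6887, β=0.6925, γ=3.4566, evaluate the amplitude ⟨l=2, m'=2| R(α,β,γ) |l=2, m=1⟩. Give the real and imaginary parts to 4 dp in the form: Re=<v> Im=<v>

Split into d^2_{2,1}(β=0.6925) × two z-phases.
Half-angle: c=0.940652, s=0.339373. N=√(24·1·6·1)=12.000000
k∈{0} keeps every argument non-negative
  k=0: (−1)^1·12.0000/(6)·0.9407^3·0.3394^1 = -0.564929
d^2_{2,1}(0.6925) = -0.564929
Phases: e^{-i·(2)·2.6887}=+0.617068+0.786910i, e^{-i·(1)·3.4566}=-0.950794+0.309823i ⇒ D=+0.469178+0.314670i

Re=0.4692 Im=0.3147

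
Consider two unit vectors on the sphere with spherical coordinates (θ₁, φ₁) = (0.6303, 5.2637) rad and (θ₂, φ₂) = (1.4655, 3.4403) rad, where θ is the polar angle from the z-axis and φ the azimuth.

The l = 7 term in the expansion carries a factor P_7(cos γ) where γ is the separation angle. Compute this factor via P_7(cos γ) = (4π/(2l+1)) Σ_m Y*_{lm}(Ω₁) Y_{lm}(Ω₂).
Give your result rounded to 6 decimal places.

0.130148

Term-by-term m-sum for l=7 (normalisation 4π/15 = 0.837758):
  m=-7: Y*=+0.008124-0.009307i  Y=+0.239050+0.417360i  product +0.005827+0.001166i
  m=-6: Y*=+0.062484+0.010486i  Y=-0.041776-0.185554i  product -0.000665-0.012032i
  m=-5: Y*=+0.073357+0.181010i  Y=+0.023589-0.304719i  product +0.056888-0.018083i
  m=-4: Y*=-0.232546+0.315982i  Y=-0.079116+0.200423i  product -0.044932-0.071607i
  m=-3: Y*=-0.470257-0.039186i  Y=-0.155529+0.194437i  product +0.080758-0.085341i
  m=-2: Y*=-0.081582-0.161335i  Y=+0.185582-0.126260i  product -0.035510-0.019640i
  m=-1: Y*=-0.167192+0.271897i  Y=+0.216638-0.066707i  product -0.018083+0.070056i
  m=+0: Y*=-0.294458-0.000000i  Y=-0.226818+0.000000i  product +0.066788+0.000000i
  m=+1: Y*=+0.167192+0.271897i  Y=-0.216638-0.066707i  product -0.018083-0.070056i
  m=+2: Y*=-0.081582+0.161335i  Y=+0.185582+0.126260i  product -0.035510+0.019640i
  m=+3: Y*=+0.470257-0.039186i  Y=+0.155529+0.194437i  product +0.080758+0.085341i
  m=+4: Y*=-0.232546-0.315982i  Y=-0.079116-0.200423i  product -0.044932+0.071607i
  m=+5: Y*=-0.073357+0.181010i  Y=-0.023589-0.304719i  product +0.056888+0.018083i
  m=+6: Y*=+0.062484-0.010486i  Y=-0.041776+0.185554i  product -0.000665+0.012032i
  m=+7: Y*=-0.008124-0.009307i  Y=-0.239050+0.417360i  product +0.005827-0.001166i
Σ over m = +0.155353-0.000000i; ×(4π/15) → +0.130148-0.000000i. Real part: 0.130148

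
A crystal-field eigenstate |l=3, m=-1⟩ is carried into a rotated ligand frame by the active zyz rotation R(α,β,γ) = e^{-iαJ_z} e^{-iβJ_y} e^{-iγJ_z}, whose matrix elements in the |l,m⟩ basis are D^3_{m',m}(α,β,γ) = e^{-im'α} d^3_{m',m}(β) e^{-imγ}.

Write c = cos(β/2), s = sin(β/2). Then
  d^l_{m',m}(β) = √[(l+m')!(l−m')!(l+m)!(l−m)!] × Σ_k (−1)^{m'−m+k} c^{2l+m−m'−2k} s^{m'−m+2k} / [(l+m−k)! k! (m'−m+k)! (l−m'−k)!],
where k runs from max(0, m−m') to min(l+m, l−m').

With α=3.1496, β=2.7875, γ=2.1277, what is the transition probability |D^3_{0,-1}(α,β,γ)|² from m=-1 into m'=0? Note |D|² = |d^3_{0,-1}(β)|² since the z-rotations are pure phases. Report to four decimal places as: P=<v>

P=0.2604

Split into d^3_{0,-1}(β=2.7875) × two z-phases.
c=cos(2.787500/2)=0.176123, s=sin(2.787500/2)=0.984368; N=√[6·6·2·24]=41.569219
k: max(0,(-1)−(0))=0 … min(3+(-1),3−(0))=2
  k=0: (−1)^1·41.5692/(12)·0.1761^5·0.9844^1 = -0.000578
  k=1: (−1)^2·41.5692/(4)·0.1761^3·0.9844^3 = +0.054154
  k=2: (−1)^3·41.5692/(12)·0.1761^1·0.9844^5 = -0.563890
d^3_{0,-1}(2.7875) = -0.000578 +0.054154 -0.563890 = -0.510313
|D^3_{0,-1}|² = |d^3_{0,-1}(β)|² = (-0.510313)² = 0.260420 (the z-rotation phases have unit modulus)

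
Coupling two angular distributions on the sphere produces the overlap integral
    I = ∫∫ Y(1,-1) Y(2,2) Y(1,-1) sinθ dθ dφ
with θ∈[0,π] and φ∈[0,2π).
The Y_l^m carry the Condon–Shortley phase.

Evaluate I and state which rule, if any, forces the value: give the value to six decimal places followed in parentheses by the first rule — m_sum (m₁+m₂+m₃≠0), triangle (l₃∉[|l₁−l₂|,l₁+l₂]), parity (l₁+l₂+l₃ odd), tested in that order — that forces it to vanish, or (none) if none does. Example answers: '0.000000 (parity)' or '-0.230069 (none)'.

0.309019 (none)

Rules hold: Σm=0, L=4 even, 1≤1≤3.
N = 3·5·3 = 45
Δ = 2!·0!·2!/5! = 1/30
Racah Σ t=1..1: t=1:−1/1 = -1/1
⇒ 3j(1 2 1; 0 0 0)² = 2/15, sgn +1
Racah Σ t=2..2: t=2:+1/4 = 1/4
⇒ 3j(1 2 1; -1 2 -1)² = 1/5, sgn +1
4πI² = N·(3j₀)²·(3jₘ)² = 6/5
I = +1·√(1.2/4π) = 0.30901936
No selection rule forces the value: the integral is nonzero (none).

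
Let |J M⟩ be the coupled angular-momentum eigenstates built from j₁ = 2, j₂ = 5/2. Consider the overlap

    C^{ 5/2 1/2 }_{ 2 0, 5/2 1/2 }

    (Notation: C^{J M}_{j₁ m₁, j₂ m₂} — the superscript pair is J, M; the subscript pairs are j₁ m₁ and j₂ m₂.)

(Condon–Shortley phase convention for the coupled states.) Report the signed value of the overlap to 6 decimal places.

triangle: 2!*2!*3!/8! = 24/40320
(j±m)!: 2!*2!*3!*2!*3!*2! = 576
prefactor² = (2J+1)*Δ*N² = 72/35
  k=0: +1/(0!*2!*2!*3!*0!*0!) = 1/24
  k=1: −1/(1!*1!*1!*2!*1!*1!) = -1/2
  k=2: +1/(2!*0!*0!*1!*2!*2!) = 1/8
Σ = -1/3  ⇒  CG² = 72/35*(-1/3)² = 8/35
CG = −√(8/35) = -0.478091

−√(8/35) = -0.478091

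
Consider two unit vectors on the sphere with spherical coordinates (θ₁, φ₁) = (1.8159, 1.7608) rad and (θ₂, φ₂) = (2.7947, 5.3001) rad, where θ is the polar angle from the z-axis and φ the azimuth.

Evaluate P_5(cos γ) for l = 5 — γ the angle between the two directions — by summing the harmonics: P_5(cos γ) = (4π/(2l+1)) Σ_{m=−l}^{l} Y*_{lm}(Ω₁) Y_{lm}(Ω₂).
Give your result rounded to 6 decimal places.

Expand P_5 via completeness: Σ_{m} conj(Y_{5,m}) at Ω₁ times Y_{5,m} at Ω₂ —
  m=-5: (-0.32439 + 0.23197j) × (0.00043 - 0.00206j) = 0.00034 + 0.00077j  (running Σ = 0.00034 + 0.00077j)
  m=-4: (-0.22864 - 0.21732j) × (0.01297 + 0.01311j) = -0.00012 - 0.00582j  (running Σ = 0.00022 - 0.00505j)
  m=-3: (-0.08012 + 0.12499j) × (-0.09287 + 0.01809j) = 0.00518 - 0.01306j  (running Σ = 0.00540 - 0.01810j)
  m=-2: (-0.29593 - 0.11820j) × (0.11730 - 0.28107j) = -0.06794 + 0.06931j  (running Σ = -0.06253 + 0.05121j)
  m=-1: (-0.01458 + 0.07581j) × (0.30454 + 0.45710j) = -0.03909 + 0.01642j  (running Σ = -0.10162 + 0.06763j)
  m=0: (-0.31491 + 0.00000j) × (-0.26054 + 0.00000j) = 0.08205 + 0.00000j  (running Σ = -0.01958 + 0.06763j)
  m=1: (0.01458 + 0.07581j) × (-0.30454 + 0.45710j) = -0.03909 - 0.01642j  (running Σ = -0.05867 + 0.05121j)
  m=2: (-0.29593 + 0.11820j) × (0.11730 + 0.28107j) = -0.06794 - 0.06931j  (running Σ = -0.12660 - 0.01810j)
  m=3: (0.08012 + 0.12499j) × (0.09287 + 0.01809j) = 0.00518 + 0.01306j  (running Σ = -0.12142 - 0.00505j)
  m=4: (-0.22864 + 0.21732j) × (0.01297 - 0.01311j) = -0.00012 + 0.00582j  (running Σ = -0.12154 + 0.00077j)
  m=5: (0.32439 + 0.23197j) × (-0.00043 - 0.00206j) = 0.00034 - 0.00077j  (running Σ = -0.12120 + 0.00000j)
Total Σ_m = -0.12120 + 0.00000j. Multiply by 1.142397: -0.13846 + 0.00000j. P_5(cos γ) = -0.138457

-0.138457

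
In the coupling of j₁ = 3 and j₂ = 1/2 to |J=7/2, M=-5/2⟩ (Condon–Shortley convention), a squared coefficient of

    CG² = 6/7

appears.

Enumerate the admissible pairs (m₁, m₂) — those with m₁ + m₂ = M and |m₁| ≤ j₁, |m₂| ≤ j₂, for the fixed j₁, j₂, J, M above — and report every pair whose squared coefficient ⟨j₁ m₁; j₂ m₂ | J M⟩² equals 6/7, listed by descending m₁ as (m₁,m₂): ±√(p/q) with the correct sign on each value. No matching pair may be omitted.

(-2,-1/2): +√(6/7)

Admissible pairs with m₁+m₂ = M = -5/2: (-3,1/2), (-2,-1/2)
  (m₁,m₂)=(-2,-1/2): CG² = 6/7, CG = +√(6/7)   ← matches the target
  (m₁,m₂)=(-3,1/2): CG² = 1/7, CG = +√(1/7)
Pairs with CG² = 6/7: (-2,-1/2): +√(6/7)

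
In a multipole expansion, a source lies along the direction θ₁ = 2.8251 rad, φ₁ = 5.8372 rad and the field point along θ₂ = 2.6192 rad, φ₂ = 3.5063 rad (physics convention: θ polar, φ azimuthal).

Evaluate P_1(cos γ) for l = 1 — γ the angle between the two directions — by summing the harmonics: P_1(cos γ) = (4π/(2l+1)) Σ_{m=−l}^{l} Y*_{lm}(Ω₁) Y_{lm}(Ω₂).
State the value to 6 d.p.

0.716589

Expand P_1 via completeness: Σ_{m} conj(Y_{1,m}) at Ω₁ times Y_{1,m} at Ω₂ —
  term(m=-1) = -0.012772+0.013435i   from Y*(Ω₁)=+0.097012-0.046383i, Y(Ω₂)=-0.161048+0.061486i
  term(m=+0) = +0.196616+0.000000i   from Y*(Ω₁)=-0.464335-0.000000i, Y(Ω₂)=-0.423437+0.000000i
  term(m=+1) = -0.012772-0.013435i   from Y*(Ω₁)=-0.097012-0.046383i, Y(Ω₂)=+0.161048+0.061486i
Σ over m = +0.171073+0.000000i; ×(4π/3) → +0.716589+0.000000i. Real part: 0.716589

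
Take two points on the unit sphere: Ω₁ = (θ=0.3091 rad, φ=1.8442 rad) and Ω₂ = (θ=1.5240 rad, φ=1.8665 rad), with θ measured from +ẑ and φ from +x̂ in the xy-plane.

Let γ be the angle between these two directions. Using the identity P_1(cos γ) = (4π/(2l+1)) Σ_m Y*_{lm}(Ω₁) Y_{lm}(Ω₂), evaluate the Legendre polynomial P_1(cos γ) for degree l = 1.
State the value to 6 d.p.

0.348355

Expand P_1 via completeness: Σ_{m} conj(Y_{1,m}) at Ω₁ times Y_{1,m} at Ω₂ —
  m=-1: Y*=-0.028378+0.101196i  Y=-0.100571-0.330137i  product +0.036263-0.000809i
  m=+0: Y*=+0.465447-0.000000i  Y=+0.022856+0.000000i  product +0.010638+0.000000i
  m=+1: Y*=+0.028378+0.101196i  Y=+0.100571-0.330137i  product +0.036263+0.000809i
Total Σ_m = +0.083164+0.000000i. Multiply by 4.188790: +0.348355+0.000000i. P_1(cos γ) = 0.348355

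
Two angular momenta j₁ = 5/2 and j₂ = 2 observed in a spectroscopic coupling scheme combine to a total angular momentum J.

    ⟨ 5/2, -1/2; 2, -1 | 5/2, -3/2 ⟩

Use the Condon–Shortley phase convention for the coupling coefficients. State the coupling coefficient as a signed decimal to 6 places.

√[6·2!3!2!/8! · 2!3!1!3!1!4!] = √(216/35)
  +(−1)^0/∏(0,2,3,1,0,1)! = 1/12  (running 1/12)
  +(−1)^1/∏(1,1,2,0,1,2)! = -1/4  (running -1/6)
⟨..|..⟩ = √(216/35)·(-1/6) = -0.414039

−√(6/35) = -0.414039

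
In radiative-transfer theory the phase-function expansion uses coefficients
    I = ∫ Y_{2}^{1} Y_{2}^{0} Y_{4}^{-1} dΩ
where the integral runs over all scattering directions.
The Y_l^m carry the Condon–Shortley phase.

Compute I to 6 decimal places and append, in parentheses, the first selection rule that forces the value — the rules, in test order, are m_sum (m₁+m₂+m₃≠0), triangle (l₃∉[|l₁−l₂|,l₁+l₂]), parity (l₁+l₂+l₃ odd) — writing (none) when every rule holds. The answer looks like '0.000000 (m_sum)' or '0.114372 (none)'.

Rules hold: Σm=0, L=8 even, 0≤4≤4.
N = 5·5·9 = 225
Δ = 0!·4!·4!/9! = 1/630
Racah Σ t=0..0: t=0:+1/16 = 1/16
⇒ 3j(2 2 4; 0 0 0)² = 2/35, sgn +1
Racah Σ t=0..0: t=0:+1/24 = 1/24
⇒ 3j(2 2 4; 1 0 -1)² = 1/21, sgn -1
4πI² = N·(3j₀)²·(3jₘ)² = 30/49
I = -1·√(0.612245/4π) = -0.22072812
No selection rule forces the value: the integral is nonzero (none).

-0.220728 (none)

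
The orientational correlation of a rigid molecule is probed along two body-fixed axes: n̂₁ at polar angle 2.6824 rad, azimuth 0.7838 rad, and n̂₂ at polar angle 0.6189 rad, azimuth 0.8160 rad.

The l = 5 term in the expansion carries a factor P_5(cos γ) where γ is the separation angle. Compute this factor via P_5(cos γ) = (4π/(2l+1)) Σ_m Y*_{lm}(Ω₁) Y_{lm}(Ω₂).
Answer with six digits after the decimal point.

Summing Y*_{l m}(θ₁,φ₁)·Y_{l m}(θ₂,φ₂) over m ∈ [−5, 5]; prefactor 4π/(2·5+1) = 1.142397:
  term(m=-5) = 0.00024 - 0.00004j   from Y*(Ω₁)=-0.00566 - 0.00557j, Y(Ω₂)=-0.01803 + 0.02460j
  term(m=-4) = -0.00682 + 0.00088j   from Y*(Ω₁)=0.05077 - 0.00032j, Y(Ω₂)=-0.13440 + 0.01653j
  term(m=-3) = 0.06274 - 0.00608j   from Y*(Ω₁)=-0.13210 + 0.13337j, Y(Ω₂)=-0.25819 - 0.21466j
  term(m=-2) = -0.19330 + 0.01247j   from Y*(Ω₁)=-0.00135 - 0.42100j, Y(Ω₂)=-0.02814 - 0.45924j
  term(m=-1) = 0.08333 - 0.00268j   from Y*(Ω₁)=0.33277 + 0.33171j, Y(Ω₂)=0.12158 - 0.12926j
  term(m=+0) = -0.02112 + 0.00000j   from Y*(Ω₁)=0.05974 + 0.00000j, Y(Ω₂)=-0.35352 + 0.00000j
  term(m=+1) = 0.08333 + 0.00268j   from Y*(Ω₁)=-0.33277 + 0.33171j, Y(Ω₂)=-0.12158 - 0.12926j
  term(m=+2) = -0.19330 - 0.01247j   from Y*(Ω₁)=-0.00135 + 0.42100j, Y(Ω₂)=-0.02814 + 0.45924j
  term(m=+3) = 0.06274 + 0.00608j   from Y*(Ω₁)=0.13210 + 0.13337j, Y(Ω₂)=0.25819 - 0.21466j
  term(m=+4) = -0.00682 - 0.00088j   from Y*(Ω₁)=0.05077 + 0.00032j, Y(Ω₂)=-0.13440 - 0.01653j
  term(m=+5) = 0.00024 + 0.00004j   from Y*(Ω₁)=0.00566 - 0.00557j, Y(Ω₂)=0.01803 + 0.02460j
Total Σ_m = -0.12874 - 0.00000j. Multiply by 1.142397: -0.14707 - 0.00000j. P_5(cos γ) = -0.147074

-0.147074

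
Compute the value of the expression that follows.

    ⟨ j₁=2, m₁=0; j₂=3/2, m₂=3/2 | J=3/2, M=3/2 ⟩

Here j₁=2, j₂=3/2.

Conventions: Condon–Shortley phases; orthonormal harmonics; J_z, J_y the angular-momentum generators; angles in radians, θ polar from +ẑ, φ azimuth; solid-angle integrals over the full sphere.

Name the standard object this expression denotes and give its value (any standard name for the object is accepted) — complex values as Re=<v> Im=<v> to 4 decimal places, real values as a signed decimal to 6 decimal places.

This is a Clebsch–Gordan (vector-coupling) coefficient.
√[4·2!2!1!/6! · 2!2!3!0!3!0!] = √(16/5)
  +(−1)^2/∏(2,0,0,1,2,0)! = 1/4  (running 1/4)
⟨..|..⟩ = √(16/5)·(1/4) = +0.447214

Clebsch–Gordan coefficient, +√(1/5) ≈ +0.447214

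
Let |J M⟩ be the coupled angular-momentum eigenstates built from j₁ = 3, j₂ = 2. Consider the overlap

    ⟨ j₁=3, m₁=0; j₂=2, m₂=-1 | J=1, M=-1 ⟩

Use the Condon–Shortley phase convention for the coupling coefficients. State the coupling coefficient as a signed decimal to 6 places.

triangle: 4!·2!·0!/7! = 48/5040
(j±m)!: 3!·3!·1!·3!·0!·2! = 432
prefactor² = (2J+1)·Δ·N² = 432/35
  k=1: −1/(1!·3!·2!·0!·0!·0!) = -1/12
Σ = -1/12  ⇒  CG² = 432/35·(-1/12)² = 3/35
CG = −√(3/35) = -0.292770

-0.292770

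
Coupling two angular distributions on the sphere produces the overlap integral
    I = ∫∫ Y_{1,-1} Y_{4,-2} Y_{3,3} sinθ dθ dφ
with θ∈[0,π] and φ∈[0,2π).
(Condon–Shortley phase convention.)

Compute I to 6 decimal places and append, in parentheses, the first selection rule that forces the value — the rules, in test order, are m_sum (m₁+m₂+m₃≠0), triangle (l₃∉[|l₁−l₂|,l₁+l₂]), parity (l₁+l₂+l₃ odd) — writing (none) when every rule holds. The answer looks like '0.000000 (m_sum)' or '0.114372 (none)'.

0.061558 (none)

Rules hold: Σm=0, L=8 even, 3≤3≤5.
N = 3·9·7 = 189
Δ = 2!·0!·6!/9! = 1/252
Racah Σ t=1..1: t=1:−1/36 = -1/36
⇒ 3j(1 4 3; 0 0 0)² = 4/63, sgn +1
Racah Σ t=2..2: t=2:+1/1440 = 1/1440
⇒ 3j(1 4 3; -1 -2 3)² = 1/252, sgn +1
4πI² = N·(3j₀)²·(3jₘ)² = 1/21
I = +1·√(0.047619/4π) = 0.06155813
No selection rule forces the value: the integral is nonzero (none).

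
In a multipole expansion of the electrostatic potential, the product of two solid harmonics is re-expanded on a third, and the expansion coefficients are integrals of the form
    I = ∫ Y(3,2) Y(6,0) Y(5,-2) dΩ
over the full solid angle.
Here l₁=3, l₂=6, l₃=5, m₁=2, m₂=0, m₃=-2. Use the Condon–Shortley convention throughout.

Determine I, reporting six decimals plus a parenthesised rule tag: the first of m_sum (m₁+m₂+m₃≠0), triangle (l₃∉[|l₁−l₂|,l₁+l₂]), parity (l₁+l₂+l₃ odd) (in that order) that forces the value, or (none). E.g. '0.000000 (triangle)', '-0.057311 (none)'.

-0.165130 (none)

m-sum 0 ✓  L=14 even ✓  3≤5≤9 ✓
Π(2lᵢ+1) = 7×13×11 = 1001
triangle coeff Δ(3,6,5) = 1/675675
Σ_t [1,3]: t=1:−1/8640 t=2:+1/2304 t=3:−1/8640 = 7/34560
(3j)²=7/429 [(3 6 5; 0 0 0)], sign=-1
Σ_t [0,1]: t=0:+1/34560 t=1:−1/8640 = -1/11520
(3j)²=3/143 [(3 6 5; 2 0 -2)], sign=+1
⇒ 4πI² = 49/143
I = (-1)√(49/143/(4π)) = -0.16512966
No selection rule forces the value: the integral is nonzero (none).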